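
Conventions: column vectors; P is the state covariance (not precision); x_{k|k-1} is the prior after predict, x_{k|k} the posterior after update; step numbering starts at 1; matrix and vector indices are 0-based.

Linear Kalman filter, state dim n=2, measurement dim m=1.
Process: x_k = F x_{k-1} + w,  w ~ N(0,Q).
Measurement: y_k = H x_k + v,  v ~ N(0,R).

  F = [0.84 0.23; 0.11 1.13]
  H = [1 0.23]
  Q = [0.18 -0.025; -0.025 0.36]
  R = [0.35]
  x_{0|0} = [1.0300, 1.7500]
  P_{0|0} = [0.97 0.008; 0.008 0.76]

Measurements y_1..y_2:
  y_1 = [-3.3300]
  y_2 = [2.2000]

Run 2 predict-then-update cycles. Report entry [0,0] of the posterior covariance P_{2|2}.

P_post[0,0] = 0.1838

step 1: x^-=[1.2677, 2.0908]  P^-=[0.9077 0.2699; 0.2699 1.3442]  S=[1.4530]  K=[0.6675; 0.3986]  nu=[-5.0786]  x^+=[-2.1220, 0.0667]  P^+=[0.2604 -0.1166; -0.1166 1.1134]
step 2: x^-=[-1.7672, -0.1581]  P^-=[0.3776 0.1748; 0.1748 1.7558]  S=[0.9009]  K=[0.4638; 0.6423]  nu=[4.0035]  x^+=[0.0896, 2.4134]  P^+=[0.1838 -0.0935; -0.0935 1.3841]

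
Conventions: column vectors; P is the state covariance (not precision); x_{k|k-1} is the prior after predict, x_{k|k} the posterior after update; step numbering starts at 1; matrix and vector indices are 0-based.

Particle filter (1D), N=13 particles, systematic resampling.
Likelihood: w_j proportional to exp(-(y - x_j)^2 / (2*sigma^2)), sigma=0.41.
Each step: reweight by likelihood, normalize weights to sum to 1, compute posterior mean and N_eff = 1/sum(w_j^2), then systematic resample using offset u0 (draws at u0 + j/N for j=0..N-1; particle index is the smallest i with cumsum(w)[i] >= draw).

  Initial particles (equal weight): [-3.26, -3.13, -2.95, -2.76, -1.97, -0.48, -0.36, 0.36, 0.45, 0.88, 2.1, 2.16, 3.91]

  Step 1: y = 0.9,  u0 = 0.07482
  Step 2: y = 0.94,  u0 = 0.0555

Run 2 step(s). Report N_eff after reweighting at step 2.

step 1: w=[0.0000, 0.0000, 0.0000, 0.0000, 0.0000, 0.0017, 0.0044, 0.2099, 0.2736, 0.4990, 0.0069, 0.0044, 0.0000]  mean=0.6595  Neff=2.7173  idx=[7, 7, 8, 8, 8, 8, 9, 9, 9, 9, 9, 9, 11]
step 2: w=[0.0425, 0.0425, 0.0567, 0.0567, 0.0567, 0.0567, 0.1145, 0.1145, 0.1145, 0.1145, 0.1145, 0.1145, 0.0014]  mean=0.7401  Neff=10.5151  idx=[1, 2, 4, 5, 6, 7, 7, 8, 9, 9, 10, 11, 11]

N_eff = 10.5151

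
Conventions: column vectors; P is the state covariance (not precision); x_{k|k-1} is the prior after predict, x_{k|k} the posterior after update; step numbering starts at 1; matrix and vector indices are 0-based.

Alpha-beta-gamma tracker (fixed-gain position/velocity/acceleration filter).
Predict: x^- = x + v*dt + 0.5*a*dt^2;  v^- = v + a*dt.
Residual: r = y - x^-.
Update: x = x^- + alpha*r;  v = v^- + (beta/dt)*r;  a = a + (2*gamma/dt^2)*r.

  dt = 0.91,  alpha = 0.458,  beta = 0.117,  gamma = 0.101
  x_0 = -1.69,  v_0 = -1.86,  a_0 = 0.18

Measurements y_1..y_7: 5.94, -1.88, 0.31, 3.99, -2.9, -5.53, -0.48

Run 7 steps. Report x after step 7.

step 1: x_pred=-3.3081  r=9.2481  x^+=0.9275  v^+=-0.5072  a^+=2.4359
step 2: x_pred=1.4746  r=-3.3546  x^+=-0.0618  v^+=1.2782  a^+=1.6176
step 3: x_pred=1.7711  r=-1.4611  x^+=1.1019  v^+=2.5624  a^+=1.2612
step 4: x_pred=3.9559  r=0.0341  x^+=3.9715  v^+=3.7144  a^+=1.2695
step 5: x_pred=7.8773  r=-10.7773  x^+=2.9413  v^+=3.4840  a^+=-1.3594
step 6: x_pred=5.5489  r=-11.0789  x^+=0.4748  v^+=0.8225  a^+=-4.0619
step 7: x_pred=-0.4586  r=-0.0214  x^+=-0.4684  v^+=-2.8765  a^+=-4.0671

x_post = -0.4684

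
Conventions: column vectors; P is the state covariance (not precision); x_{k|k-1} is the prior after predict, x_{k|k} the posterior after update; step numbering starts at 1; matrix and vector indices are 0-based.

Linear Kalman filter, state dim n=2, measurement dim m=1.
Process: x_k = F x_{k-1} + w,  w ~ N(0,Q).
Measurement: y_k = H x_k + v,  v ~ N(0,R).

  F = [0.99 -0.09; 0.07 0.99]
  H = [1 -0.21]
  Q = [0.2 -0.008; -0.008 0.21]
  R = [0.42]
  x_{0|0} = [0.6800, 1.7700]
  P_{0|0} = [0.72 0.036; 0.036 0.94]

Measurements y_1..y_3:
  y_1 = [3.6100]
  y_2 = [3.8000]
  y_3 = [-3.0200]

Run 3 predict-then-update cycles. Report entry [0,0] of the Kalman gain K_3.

K[0,0] = 0.4644

step 1: x^-=[0.5139, 1.7999]  P^-=[0.9069 -0.0068; -0.0068 1.1398]  S=[1.3800]  K=[0.6582; -0.1784]  nu=[3.4741]  x^+=[2.8005, 1.1802]  P^+=[0.3090 0.1552; 0.1552 1.0959]
step 2: x^-=[2.6663, 1.3644]  P^-=[0.4841 0.0669; 0.0669 1.3071]  S=[0.9336]  K=[0.5035; -0.2223]  nu=[1.4202]  x^+=[3.3813, 1.0487]  P^+=[0.2475 0.1714; 0.1714 1.2610]
step 3: x^-=[3.2531, 1.2749]  P^-=[0.4222 0.0637; 0.0637 1.4709]  S=[0.8803]  K=[0.4644; -0.2785]  nu=[-6.0054]  x^+=[0.4642, 2.9473]  P^+=[0.2323 0.1776; 0.1776 1.4026]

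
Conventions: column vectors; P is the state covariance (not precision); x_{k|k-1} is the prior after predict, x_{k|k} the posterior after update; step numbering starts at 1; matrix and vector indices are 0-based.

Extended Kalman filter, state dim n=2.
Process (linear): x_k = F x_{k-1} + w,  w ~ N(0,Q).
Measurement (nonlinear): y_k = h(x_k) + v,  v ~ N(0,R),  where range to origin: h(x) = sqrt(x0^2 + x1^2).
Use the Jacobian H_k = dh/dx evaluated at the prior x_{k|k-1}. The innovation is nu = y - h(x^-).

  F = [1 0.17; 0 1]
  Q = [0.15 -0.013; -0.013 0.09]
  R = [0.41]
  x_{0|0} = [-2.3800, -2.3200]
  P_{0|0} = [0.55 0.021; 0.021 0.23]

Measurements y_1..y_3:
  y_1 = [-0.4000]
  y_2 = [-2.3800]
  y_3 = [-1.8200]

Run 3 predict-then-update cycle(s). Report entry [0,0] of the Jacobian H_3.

H_jac[0,0] = 0.8922

step 1: x^-=[-2.7744, -2.3200]  P^-=[0.7138 0.0471; 0.0471 0.3200]  H_jac=[-0.7671 -0.6415]  S=[1.0081]  K=[-0.5731; -0.2395]  nu=[-4.0166]  x^+=[-0.4723, -1.3582]  P^+=[0.3826 -0.0913; -0.0913 0.2622]
step 2: x^-=[-0.7032, -1.3582]  P^-=[0.5092 -0.0597; -0.0597 0.3522]  H_jac=[-0.4598 -0.8880]  S=[0.7466]  K=[-0.2426; -0.3821]  nu=[-3.9094]  x^+=[0.2451, 0.1357]  P^+=[0.4653 -0.1289; -0.1289 0.2432]
step 3: x^-=[0.2682, 0.1357]  P^-=[0.5785 -0.1006; -0.1006 0.3332]  H_jac=[0.8922 0.4516]  S=[0.8574]  K=[0.5490; 0.0708]  nu=[-2.1206]  x^+=[-0.8960, -0.0145]  P^+=[0.3200 -0.1339; -0.1339 0.3289]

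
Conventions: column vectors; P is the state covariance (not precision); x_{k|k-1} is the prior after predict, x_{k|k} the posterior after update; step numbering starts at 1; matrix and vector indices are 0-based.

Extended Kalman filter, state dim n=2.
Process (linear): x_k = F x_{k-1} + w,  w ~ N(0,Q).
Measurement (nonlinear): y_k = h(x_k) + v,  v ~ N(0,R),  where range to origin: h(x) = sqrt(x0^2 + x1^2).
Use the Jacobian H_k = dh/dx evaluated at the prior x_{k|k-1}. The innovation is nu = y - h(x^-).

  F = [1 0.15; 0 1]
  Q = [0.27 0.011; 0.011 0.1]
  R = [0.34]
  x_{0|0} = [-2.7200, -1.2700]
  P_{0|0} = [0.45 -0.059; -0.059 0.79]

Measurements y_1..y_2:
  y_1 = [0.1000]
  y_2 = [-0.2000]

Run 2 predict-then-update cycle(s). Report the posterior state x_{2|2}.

step 1: x^-=[-2.9105, -1.2700]  P^-=[0.7201 0.0705; 0.0705 0.8900]  H_jac=[-0.9165 -0.3999]  S=[1.1389]  K=[-0.6042; -0.3693]  nu=[-3.0755]  x^+=[-1.0522, -0.1344]  P^+=[0.3043 -0.1836; -0.1836 0.7347]
step 2: x^-=[-1.0723, -0.1344]  P^-=[0.5357 -0.0624; -0.0624 0.8347]  H_jac=[-0.9922 -0.1243]  S=[0.8649]  K=[-0.6056; -0.0484]  nu=[-1.2807]  x^+=[-0.2967, -0.0724]  P^+=[0.2185 -0.0877; -0.0877 0.8327]

x_post = [-0.2967, -0.0724]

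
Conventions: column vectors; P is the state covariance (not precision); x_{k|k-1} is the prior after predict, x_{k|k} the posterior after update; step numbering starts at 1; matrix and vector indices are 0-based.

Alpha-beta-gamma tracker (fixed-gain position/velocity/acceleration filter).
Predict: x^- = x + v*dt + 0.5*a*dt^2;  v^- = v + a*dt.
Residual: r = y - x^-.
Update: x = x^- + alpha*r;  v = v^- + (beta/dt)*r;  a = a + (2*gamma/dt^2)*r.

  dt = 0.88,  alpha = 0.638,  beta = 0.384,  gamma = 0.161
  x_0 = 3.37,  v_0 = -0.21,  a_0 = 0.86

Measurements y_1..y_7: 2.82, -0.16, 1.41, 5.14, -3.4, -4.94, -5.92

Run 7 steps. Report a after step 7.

step 1: x_pred=3.5182  r=-0.6982  x^+=3.0727  v^+=0.2421  a^+=0.5697
step 2: x_pred=3.5064  r=-3.6664  x^+=1.1672  v^+=-0.8564  a^+=-0.9548
step 3: x_pred=0.0439  r=1.3661  x^+=0.9155  v^+=-1.1005  a^+=-0.3868
step 4: x_pred=-0.2028  r=5.3428  x^+=3.2059  v^+=0.8905  a^+=1.8348
step 5: x_pred=4.7000  r=-8.1000  x^+=-0.4678  v^+=-1.0294  a^+=-1.5332
step 6: x_pred=-1.9674  r=-2.9726  x^+=-3.8639  v^+=-3.6758  a^+=-2.7693
step 7: x_pred=-8.1709  r=2.2509  x^+=-6.7348  v^+=-5.1306  a^+=-1.8333

a_post = -1.8333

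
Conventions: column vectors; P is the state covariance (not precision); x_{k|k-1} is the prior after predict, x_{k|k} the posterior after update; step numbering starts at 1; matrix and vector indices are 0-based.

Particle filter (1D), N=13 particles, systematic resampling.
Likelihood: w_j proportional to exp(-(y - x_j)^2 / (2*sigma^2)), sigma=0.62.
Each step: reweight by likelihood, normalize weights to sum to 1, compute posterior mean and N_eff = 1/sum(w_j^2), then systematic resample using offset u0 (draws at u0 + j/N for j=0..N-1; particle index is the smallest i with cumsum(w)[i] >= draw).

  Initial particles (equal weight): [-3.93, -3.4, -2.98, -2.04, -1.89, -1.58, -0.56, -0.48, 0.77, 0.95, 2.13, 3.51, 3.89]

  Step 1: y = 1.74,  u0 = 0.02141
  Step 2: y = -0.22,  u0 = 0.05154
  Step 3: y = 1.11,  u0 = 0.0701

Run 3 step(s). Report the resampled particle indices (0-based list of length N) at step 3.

resampled_idx = [0, 2, 3, 4, 5, 6, 7, 8, 9, 10, 11, 11, 12]

step 1: w=[0.0000, 0.0000, 0.0000, 0.0000, 0.0000, 0.0000, 0.0006, 0.0010, 0.1860, 0.2809, 0.5191, 0.0107, 0.0015]  mean=1.5586  Neff=2.6106  idx=[8, 8, 8, 9, 9, 9, 10, 10, 10, 10, 10, 10, 10]
step 2: w=[0.2071, 0.2071, 0.2071, 0.1249, 0.1249, 0.1249, 0.0006, 0.0006, 0.0006, 0.0006, 0.0006, 0.0006, 0.0006]  mean=0.8428  Neff=5.6981  idx=[0, 0, 0, 1, 1, 2, 2, 2, 3, 3, 4, 5, 5]
step 3: w=[0.0734, 0.0734, 0.0734, 0.0734, 0.0734, 0.0734, 0.0734, 0.0734, 0.0825, 0.0825, 0.0825, 0.0825, 0.0825]  mean=0.8443  Neff=12.9569  idx=[0, 2, 3, 4, 5, 6, 7, 8, 9, 10, 11, 11, 12]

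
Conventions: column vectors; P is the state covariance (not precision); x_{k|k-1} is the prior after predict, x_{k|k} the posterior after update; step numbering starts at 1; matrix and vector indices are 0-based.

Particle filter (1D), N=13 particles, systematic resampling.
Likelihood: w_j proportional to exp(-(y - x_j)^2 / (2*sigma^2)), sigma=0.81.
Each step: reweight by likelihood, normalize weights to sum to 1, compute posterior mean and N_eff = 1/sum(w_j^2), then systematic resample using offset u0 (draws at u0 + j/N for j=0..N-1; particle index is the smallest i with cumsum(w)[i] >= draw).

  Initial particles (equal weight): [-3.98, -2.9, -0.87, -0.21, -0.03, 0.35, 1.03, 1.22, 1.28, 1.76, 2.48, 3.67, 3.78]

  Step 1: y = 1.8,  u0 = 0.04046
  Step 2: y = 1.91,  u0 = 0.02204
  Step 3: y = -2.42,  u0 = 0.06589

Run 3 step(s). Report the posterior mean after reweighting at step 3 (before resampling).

step 1: w=[0.0000, 0.0000, 0.0010, 0.0105, 0.0178, 0.0460, 0.1455, 0.1769, 0.1860, 0.2283, 0.1607, 0.0159, 0.0115]  mean=1.5182  Neff=5.9569  idx=[5, 6, 6, 7, 7, 8, 8, 8, 9, 9, 9, 10, 10]
step 2: w=[0.0167, 0.0591, 0.0591, 0.0741, 0.0741, 0.0788, 0.0788, 0.0788, 0.1048, 0.1048, 0.1048, 0.0832, 0.0832]  mean=1.5766  Neff=11.9591  idx=[1, 2, 3, 4, 5, 6, 7, 8, 9, 9, 10, 11, 12]
step 3: w=[0.2823, 0.2823, 0.1011, 0.1011, 0.0723, 0.0723, 0.0723, 0.0040, 0.0040, 0.0040, 0.0040, 0.0000, 0.0000]  mean=1.1346  Neff=5.1127  idx=[0, 0, 0, 1, 1, 1, 1, 2, 3, 3, 4, 6, 8]

post_mean = 1.1346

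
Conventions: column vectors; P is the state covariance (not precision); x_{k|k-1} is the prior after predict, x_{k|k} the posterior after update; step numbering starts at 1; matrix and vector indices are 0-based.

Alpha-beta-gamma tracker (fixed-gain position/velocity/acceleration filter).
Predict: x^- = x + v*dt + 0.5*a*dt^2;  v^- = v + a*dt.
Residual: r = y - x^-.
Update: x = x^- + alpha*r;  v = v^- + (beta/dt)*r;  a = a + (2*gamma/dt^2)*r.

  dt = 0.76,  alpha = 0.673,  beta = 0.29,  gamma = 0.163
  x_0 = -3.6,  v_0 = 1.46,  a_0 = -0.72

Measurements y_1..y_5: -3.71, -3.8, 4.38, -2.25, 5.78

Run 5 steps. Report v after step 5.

v_post = 3.8548

step 1: x_pred=-2.6983  r=-1.0117  x^+=-3.3792  v^+=0.5268  a^+=-1.2910
step 2: x_pred=-3.3517  r=-0.4483  x^+=-3.6534  v^+=-0.6255  a^+=-1.5440
step 3: x_pred=-4.5747  r=8.9547  x^+=1.4518  v^+=1.6180  a^+=3.5100
step 4: x_pred=3.6952  r=-5.9452  x^+=-0.3059  v^+=2.0171  a^+=0.1545
step 5: x_pred=1.2717  r=4.5083  x^+=4.3058  v^+=3.8548  a^+=2.6990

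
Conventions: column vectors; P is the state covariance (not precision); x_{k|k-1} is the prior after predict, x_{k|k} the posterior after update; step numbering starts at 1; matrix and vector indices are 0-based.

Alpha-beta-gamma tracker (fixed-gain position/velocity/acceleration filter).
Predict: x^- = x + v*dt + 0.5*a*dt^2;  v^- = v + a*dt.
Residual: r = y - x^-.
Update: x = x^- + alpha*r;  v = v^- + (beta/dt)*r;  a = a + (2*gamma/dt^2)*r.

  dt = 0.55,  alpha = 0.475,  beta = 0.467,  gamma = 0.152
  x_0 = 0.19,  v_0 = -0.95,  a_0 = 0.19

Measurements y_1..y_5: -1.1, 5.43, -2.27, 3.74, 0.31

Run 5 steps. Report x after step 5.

x_post = 2.4293

step 1: x_pred=-0.3038  r=-0.7962  x^+=-0.6820  v^+=-1.5216  a^+=-0.6102
step 2: x_pred=-1.6111  r=7.0411  x^+=1.7334  v^+=4.1214  a^+=6.4659
step 3: x_pred=4.9781  r=-7.2481  x^+=1.5353  v^+=1.5233  a^+=-0.8182
step 4: x_pred=2.2493  r=1.4907  x^+=2.9574  v^+=2.3390  a^+=0.6799
step 5: x_pred=4.3467  r=-4.0367  x^+=2.4293  v^+=-0.7146  a^+=-3.3768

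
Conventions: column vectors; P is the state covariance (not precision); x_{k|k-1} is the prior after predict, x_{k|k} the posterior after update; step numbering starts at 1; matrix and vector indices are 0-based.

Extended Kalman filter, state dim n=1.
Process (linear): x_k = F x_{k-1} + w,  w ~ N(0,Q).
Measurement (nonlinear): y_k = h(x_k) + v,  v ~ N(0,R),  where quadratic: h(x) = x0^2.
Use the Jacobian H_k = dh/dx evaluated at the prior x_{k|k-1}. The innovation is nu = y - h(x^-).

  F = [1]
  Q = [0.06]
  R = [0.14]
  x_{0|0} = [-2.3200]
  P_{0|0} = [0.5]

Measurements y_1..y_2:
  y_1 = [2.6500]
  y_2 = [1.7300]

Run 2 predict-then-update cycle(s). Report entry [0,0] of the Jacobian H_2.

H_jac[0,0] = -3.4758

step 1: x^-=[-2.3200]  P^-=[0.5600]  H_jac=[-4.6400]  S=[12.1966]  K=[-0.2130]  nu=[-2.7324]  x^+=[-1.7379]  P^+=[0.0064]
step 2: x^-=[-1.7379]  P^-=[0.0664]  H_jac=[-3.4758]  S=[0.9425]  K=[-0.2450]  nu=[-1.2902]  x^+=[-1.4218]  P^+=[0.0099]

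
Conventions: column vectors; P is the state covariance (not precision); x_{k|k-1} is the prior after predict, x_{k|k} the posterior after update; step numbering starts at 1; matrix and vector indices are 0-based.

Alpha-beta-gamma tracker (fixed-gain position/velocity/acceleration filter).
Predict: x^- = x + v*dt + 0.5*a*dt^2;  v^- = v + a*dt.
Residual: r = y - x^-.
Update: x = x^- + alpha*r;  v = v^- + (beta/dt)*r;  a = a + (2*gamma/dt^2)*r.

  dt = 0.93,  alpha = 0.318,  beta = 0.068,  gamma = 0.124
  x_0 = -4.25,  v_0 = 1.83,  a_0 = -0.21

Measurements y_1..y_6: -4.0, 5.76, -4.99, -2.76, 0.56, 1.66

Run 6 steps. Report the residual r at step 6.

step 1: x_pred=-2.6389  r=-1.3611  x^+=-3.0717  v^+=1.5352  a^+=-0.6003
step 2: x_pred=-1.9036  r=7.6636  x^+=0.5334  v^+=1.5373  a^+=1.5972
step 3: x_pred=2.6538  r=-7.6438  x^+=0.2231  v^+=2.4637  a^+=-0.5946
step 4: x_pred=2.2572  r=-5.0172  x^+=0.6617  v^+=1.5439  a^+=-2.0332
step 5: x_pred=1.2183  r=-0.6583  x^+=1.0090  v^+=-0.3951  a^+=-2.2220
step 6: x_pred=-0.3194  r=1.9794  x^+=0.3101  v^+=-2.3168  a^+=-1.6544

resid = 1.9794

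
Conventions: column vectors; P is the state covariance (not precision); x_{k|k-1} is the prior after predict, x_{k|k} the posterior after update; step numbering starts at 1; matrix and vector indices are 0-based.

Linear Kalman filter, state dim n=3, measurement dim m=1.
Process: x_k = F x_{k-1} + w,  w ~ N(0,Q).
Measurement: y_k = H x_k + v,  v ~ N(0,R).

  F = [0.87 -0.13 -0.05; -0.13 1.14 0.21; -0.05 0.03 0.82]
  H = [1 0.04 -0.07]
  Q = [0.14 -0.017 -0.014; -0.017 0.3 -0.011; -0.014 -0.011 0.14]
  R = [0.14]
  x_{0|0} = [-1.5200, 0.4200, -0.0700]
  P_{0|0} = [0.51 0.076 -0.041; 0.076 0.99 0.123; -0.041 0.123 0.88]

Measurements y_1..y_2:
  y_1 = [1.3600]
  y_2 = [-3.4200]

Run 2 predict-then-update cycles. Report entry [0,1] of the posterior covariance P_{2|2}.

P_post[0,1] = -0.1773

step 1: x^-=[-1.3735, 0.6617, 0.0312]  P^-=[0.5329 -0.1721 -0.1163; -0.1721 1.6726 0.2936; -0.1163 0.2936 0.7431]  S=[0.6801]  K=[0.7854; -0.1849; -0.2302]  nu=[2.7092]  x^+=[0.7544, 0.1608, -0.5925]  P^+=[0.1134 -0.0733 0.0067; -0.0733 1.6494 0.2647; 0.0067 0.2647 0.7070]
step 2: x^-=[0.6651, -0.0392, -0.5187]  P^-=[0.2749 -0.3767 -0.0806; -0.3767 2.6247 0.4207; -0.0806 0.4207 0.6299]  S=[0.4010]  K=[0.6621; -0.7511; -0.2689]  nu=[-4.1198]  x^+=[-2.0625, 3.0551, 0.5893]  P^+=[0.0991 -0.1773 -0.0092; -0.1773 2.3985 0.3397; -0.0092 0.3397 0.6009]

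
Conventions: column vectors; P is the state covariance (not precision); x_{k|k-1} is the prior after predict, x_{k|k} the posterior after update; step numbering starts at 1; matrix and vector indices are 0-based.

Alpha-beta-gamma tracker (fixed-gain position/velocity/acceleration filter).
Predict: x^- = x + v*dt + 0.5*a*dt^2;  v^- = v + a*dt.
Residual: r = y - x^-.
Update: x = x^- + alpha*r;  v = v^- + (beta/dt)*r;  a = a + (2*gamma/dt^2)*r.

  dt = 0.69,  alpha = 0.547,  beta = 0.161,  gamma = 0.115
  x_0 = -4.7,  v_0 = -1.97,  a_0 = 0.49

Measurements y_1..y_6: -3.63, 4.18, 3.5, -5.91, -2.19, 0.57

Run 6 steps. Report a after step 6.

a_post = -6.2749

step 1: x_pred=-5.9427  r=2.3127  x^+=-4.6776  v^+=-1.0923  a^+=1.6072
step 2: x_pred=-5.0487  r=9.2287  x^+=-0.0006  v^+=2.1701  a^+=6.0655
step 3: x_pred=2.9406  r=0.5594  x^+=3.2466  v^+=6.4858  a^+=6.3358
step 4: x_pred=9.2300  r=-15.1400  x^+=0.9484  v^+=7.3248  a^+=-0.9783
step 5: x_pred=5.7697  r=-7.9597  x^+=1.4157  v^+=4.7925  a^+=-4.8235
step 6: x_pred=3.5743  r=-3.0043  x^+=1.9310  v^+=0.7633  a^+=-6.2749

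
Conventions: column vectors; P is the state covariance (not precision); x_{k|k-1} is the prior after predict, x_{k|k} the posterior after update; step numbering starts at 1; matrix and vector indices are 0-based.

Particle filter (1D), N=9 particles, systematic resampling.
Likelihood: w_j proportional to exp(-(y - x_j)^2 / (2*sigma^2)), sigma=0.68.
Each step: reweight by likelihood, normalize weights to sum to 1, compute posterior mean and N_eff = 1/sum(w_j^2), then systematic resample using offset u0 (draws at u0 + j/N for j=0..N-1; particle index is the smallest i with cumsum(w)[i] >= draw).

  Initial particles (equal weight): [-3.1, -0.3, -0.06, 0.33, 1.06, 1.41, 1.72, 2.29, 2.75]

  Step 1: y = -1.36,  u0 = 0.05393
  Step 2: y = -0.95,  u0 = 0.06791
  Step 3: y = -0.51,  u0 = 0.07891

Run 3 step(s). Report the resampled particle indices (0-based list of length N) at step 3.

resampled_idx = [0, 1, 2, 3, 4, 5, 6, 7, 8]

step 1: w=[0.0697, 0.5464, 0.2962, 0.0839, 0.0033, 0.0005, 0.0001, 0.0000, 0.0000]  mean=-0.3659  Neff=2.5115  idx=[0, 1, 1, 1, 1, 1, 2, 2, 3]
step 2: w=[0.0016, 0.1511, 0.1511, 0.1511, 0.1511, 0.1511, 0.1013, 0.1013, 0.0406]  mean=-0.2303  Neff=7.3396  idx=[1, 2, 2, 3, 4, 5, 5, 6, 7]
step 3: w=[0.1151, 0.1151, 0.1151, 0.1151, 0.1151, 0.1151, 0.1151, 0.0970, 0.0970]  mean=-0.2534  Neff=8.9588  idx=[0, 1, 2, 3, 4, 5, 6, 7, 8]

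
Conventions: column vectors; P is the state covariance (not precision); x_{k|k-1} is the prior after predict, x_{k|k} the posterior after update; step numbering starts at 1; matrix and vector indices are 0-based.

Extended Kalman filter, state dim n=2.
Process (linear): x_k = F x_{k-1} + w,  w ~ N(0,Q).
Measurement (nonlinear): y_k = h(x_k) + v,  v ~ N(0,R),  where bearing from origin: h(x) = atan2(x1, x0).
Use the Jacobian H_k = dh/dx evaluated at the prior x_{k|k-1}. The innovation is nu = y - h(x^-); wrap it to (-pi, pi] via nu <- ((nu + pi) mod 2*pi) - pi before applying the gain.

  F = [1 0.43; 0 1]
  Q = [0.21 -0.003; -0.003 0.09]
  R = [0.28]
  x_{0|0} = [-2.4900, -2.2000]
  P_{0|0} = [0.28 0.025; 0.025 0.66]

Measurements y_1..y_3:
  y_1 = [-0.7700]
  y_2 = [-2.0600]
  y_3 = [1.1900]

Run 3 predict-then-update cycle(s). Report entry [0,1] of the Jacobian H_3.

H_jac[0,1] = -0.1364

step 1: x^-=[-3.4360, -2.2000]  P^-=[0.6335 0.3058; 0.3058 0.7500]  H_jac=[0.1322 -0.2064]  S=[0.3063]  K=[0.0673; -0.3734]  nu=[1.8021]  x^+=[-3.3148, -2.8730]  P^+=[0.6321 0.3135; 0.3135 0.7073]
step 2: x^-=[-4.5501, -2.8730]  P^-=[1.2425 0.6146; 0.6146 0.7973]  H_jac=[0.0992 -0.1571]  S=[0.2928]  K=[0.0912; -0.2196]  nu=[0.5184]  x^+=[-4.5029, -2.9868]  P^+=[1.2401 0.6205; 0.6205 0.7832]
step 3: x^-=[-5.7872, -2.9868]  P^-=[2.1285 0.9542; 0.9542 0.8732]  H_jac=[0.0704 -0.1364]  S=[0.2885]  K=[0.0683; -0.1801]  nu=[-2.4280]  x^+=[-5.9529, -2.5496]  P^+=[2.1272 0.9578; 0.9578 0.8638]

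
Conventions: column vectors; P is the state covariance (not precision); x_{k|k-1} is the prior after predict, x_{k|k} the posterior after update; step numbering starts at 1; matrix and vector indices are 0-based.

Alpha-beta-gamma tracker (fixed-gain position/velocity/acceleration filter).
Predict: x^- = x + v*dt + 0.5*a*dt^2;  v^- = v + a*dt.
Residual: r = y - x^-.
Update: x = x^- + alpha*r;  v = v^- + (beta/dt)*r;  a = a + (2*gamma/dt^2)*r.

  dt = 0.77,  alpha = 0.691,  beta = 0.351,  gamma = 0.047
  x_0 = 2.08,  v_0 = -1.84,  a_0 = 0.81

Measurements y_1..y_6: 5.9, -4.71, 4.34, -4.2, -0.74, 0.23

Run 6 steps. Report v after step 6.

v_post = 0.7892

step 1: x_pred=0.9033  r=4.9967  x^+=4.3560  v^+=1.0614  a^+=1.6022
step 2: x_pred=5.6483  r=-10.3583  x^+=-1.5093  v^+=-2.4267  a^+=-0.0400
step 3: x_pred=-3.3897  r=7.7297  x^+=1.9515  v^+=1.0660  a^+=1.1854
step 4: x_pred=3.1238  r=-7.3238  x^+=-1.9369  v^+=-1.3597  a^+=0.0243
step 5: x_pred=-2.9767  r=2.2367  x^+=-1.4311  v^+=-0.3214  a^+=0.3789
step 6: x_pred=-1.5663  r=1.7963  x^+=-0.3250  v^+=0.7892  a^+=0.6637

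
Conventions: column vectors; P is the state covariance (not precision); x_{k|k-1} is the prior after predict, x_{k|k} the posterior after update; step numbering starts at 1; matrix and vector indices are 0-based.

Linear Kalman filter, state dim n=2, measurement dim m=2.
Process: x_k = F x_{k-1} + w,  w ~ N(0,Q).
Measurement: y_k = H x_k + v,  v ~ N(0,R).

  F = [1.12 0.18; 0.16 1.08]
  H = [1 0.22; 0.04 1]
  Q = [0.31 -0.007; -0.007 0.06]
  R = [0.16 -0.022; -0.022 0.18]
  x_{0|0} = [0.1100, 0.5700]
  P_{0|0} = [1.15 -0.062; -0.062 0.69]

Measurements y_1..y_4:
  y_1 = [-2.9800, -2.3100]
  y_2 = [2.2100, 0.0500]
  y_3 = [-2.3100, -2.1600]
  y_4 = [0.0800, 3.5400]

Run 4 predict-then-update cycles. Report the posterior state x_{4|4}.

step 1: x^-=[0.2258, 0.6332]  P^-=[1.7499 0.2564; 0.2564 0.8728]  S=[2.0650 0.4987; 0.4987 1.0761]  K=[0.9025 -0.1149; 0.0214 0.8107]  nu=[-3.3451, -2.9522]  x^+=[-2.4539, -1.8317]  P^+=[0.1572 -0.0468; -0.0468 0.1473]
step 2: x^-=[-3.0781, -2.3708]  P^-=[0.4931 -0.0082; -0.0082 0.2197]  S=[0.6602 0.0378; 0.0378 0.3998]  K=[0.7466 -0.0417; 0.0296 0.5458]  nu=[5.8097, 2.5440]  x^+=[1.1535, -0.8105]  P^+=[0.1268 -0.0290; -0.0290 0.0988]
step 3: x^-=[1.1461, -0.6907]  P^-=[0.4605 -0.0010; -0.0010 0.1684]  S=[0.6282 0.0325; 0.0325 0.3491]  K=[0.7336 -0.0183; 0.0326 0.4793]  nu=[-3.3041, -1.5151]  x^+=[-1.2502, -1.5247]  P^+=[0.1231 -0.0244; -0.0244 0.0865]
step 4: x^-=[-1.6747, -1.8467]  P^-=[0.4575 0.0017; 0.0017 0.1557]  S=[0.6257 0.0323; 0.0323 0.3365]  K=[0.7322 -0.0108; 0.0338 0.4595]  nu=[2.1609, 5.4537]  x^+=[-0.1510, 0.7323]  P^+=[0.1224 -0.0229; -0.0229 0.0829]

x_post = [-0.1510, 0.7323]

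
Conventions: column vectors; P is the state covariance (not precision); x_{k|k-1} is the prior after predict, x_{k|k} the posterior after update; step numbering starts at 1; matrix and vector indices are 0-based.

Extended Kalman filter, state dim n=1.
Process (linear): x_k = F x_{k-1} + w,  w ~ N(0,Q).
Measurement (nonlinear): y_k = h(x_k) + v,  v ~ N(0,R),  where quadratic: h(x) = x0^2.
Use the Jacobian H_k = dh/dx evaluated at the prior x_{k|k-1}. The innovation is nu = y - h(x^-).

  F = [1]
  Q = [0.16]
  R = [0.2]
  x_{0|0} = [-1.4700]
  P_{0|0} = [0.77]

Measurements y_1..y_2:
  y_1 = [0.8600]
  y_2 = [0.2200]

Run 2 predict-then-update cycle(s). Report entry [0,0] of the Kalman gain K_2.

step 1: x^-=[-1.4700]  P^-=[0.9300]  H_jac=[-2.9400]  S=[8.2385]  K=[-0.3319]  nu=[-1.3009]  x^+=[-1.0383]  P^+=[0.0226]
step 2: x^-=[-1.0383]  P^-=[0.1826]  H_jac=[-2.0765]  S=[0.9873]  K=[-0.3840]  nu=[-0.8580]  x^+=[-0.7088]  P^+=[0.0370]

K[0,0] = -0.3840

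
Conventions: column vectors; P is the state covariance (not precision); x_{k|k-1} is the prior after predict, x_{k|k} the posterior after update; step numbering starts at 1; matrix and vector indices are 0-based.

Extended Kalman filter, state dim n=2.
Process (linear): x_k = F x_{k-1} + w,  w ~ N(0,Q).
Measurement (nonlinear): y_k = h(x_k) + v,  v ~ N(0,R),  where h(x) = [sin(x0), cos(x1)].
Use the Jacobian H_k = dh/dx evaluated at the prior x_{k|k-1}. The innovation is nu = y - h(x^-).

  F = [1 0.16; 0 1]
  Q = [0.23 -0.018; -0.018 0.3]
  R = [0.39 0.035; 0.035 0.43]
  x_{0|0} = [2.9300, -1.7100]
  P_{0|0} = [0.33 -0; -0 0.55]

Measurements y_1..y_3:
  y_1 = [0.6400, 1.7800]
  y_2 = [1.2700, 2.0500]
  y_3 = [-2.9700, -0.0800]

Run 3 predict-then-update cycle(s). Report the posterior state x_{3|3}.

step 1: x^-=[2.6564, -1.7100]  P^-=[0.5741 0.0700; 0.0700 0.8500]  H_jac=[-0.8846 0.0000; 0.0000 0.9903]  S=[0.8392 -0.0263; -0.0263 1.2636]  K=[-0.6038 0.0423; -0.0529 0.6651]  nu=[0.1736, 1.9188]  x^+=[2.6327, -0.4431]  P^+=[0.2645 -0.0030; -0.0030 0.2869]
step 2: x^-=[2.5618, -0.4431]  P^-=[0.5009 0.0249; 0.0249 0.5869]  H_jac=[-0.8366 0.0000; 0.0000 0.4288]  S=[0.7406 0.0261; 0.0261 0.5379]  K=[-0.5675 0.0474; -0.0447 0.4700]  nu=[0.7222, 1.1466]  x^+=[2.2063, 0.0635]  P^+=[0.2626 0.0012; 0.0012 0.4677]
step 3: x^-=[2.2164, 0.0635]  P^-=[0.5049 0.0580; 0.0580 0.7677]  H_jac=[-0.6017 0.0000; 0.0000 -0.0634]  S=[0.5728 0.0372; 0.0372 0.4331]  K=[-0.5328 0.0373; -0.0539 -0.1078]  nu=[-3.7687, -1.0780]  x^+=[4.1843, 0.3829]  P^+=[0.3432 0.0412; 0.0412 0.7606]

x_post = [4.1843, 0.3829]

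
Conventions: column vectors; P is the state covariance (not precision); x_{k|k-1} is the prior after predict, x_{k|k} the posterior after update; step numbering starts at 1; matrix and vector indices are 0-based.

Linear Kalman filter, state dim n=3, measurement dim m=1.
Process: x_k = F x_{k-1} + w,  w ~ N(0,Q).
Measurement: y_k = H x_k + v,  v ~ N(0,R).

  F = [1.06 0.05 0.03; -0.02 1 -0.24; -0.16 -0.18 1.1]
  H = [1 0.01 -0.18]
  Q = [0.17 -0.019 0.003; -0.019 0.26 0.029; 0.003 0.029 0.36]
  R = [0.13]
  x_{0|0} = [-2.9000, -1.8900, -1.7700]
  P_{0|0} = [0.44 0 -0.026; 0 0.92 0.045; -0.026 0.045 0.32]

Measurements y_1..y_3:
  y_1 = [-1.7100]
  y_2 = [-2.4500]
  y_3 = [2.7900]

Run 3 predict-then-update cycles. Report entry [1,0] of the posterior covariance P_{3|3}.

P_post[1,0] = -0.1792

step 1: x^-=[-3.2216, -1.4072, -1.1428]  P^-=[0.6655 0.0228 -0.0973; 0.0228 1.1768 -0.1687; -0.0973 -0.1687 0.7796]  S=[0.8569]  K=[0.7973; 0.0758; -0.2793]  nu=[1.3200]  x^+=[-2.1692, -1.3072, -1.5114]  P^+=[0.1208 -0.0290 0.0935; -0.0290 1.1718 -0.1505; 0.0935 -0.1505 0.7128]
step 2: x^-=[-2.4101, -0.9010, -1.0802]  P^-=[0.3117 -0.0253 0.1024; -0.0253 1.5472 -0.5357; 0.1024 -0.5357 1.2885]  S=[0.4482]  K=[0.6538; 0.1932; -0.3011]  nu=[-0.2253]  x^+=[-2.5574, -0.9446, -1.0124]  P^+=[0.1201 -0.0819 0.1906; -0.0819 1.5305 -0.5097; 0.1906 -0.5097 1.2479]
step 3: x^-=[-2.7885, -0.6505, -0.5344]  P^-=[0.3118 -0.0985 0.2223; -0.0985 2.1122 -1.1423; 0.2223 -1.1423 2.0527]  S=[0.4306]  K=[0.6289; 0.2977; -0.3682]  nu=[5.4888]  x^+=[0.6633, 0.9834, -2.5553]  P^+=[0.1415 -0.1792 0.3221; -0.1792 2.0740 -1.0951; 0.3221 -1.0951 1.9943]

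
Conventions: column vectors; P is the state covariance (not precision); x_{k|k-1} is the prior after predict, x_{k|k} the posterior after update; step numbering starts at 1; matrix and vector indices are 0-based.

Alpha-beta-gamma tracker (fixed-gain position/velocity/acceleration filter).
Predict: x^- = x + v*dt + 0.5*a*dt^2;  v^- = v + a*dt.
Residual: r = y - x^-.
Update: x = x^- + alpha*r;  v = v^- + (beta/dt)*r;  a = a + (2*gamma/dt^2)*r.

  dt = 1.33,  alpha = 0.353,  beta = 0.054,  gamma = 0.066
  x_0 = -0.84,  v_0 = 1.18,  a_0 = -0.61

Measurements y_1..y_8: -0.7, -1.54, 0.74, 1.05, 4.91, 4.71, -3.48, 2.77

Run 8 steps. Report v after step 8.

v_post = 1.9392

step 1: x_pred=0.1899  r=-0.8899  x^+=-0.1242  v^+=0.3326  a^+=-0.6764
step 2: x_pred=-0.2802  r=-1.2598  x^+=-0.7249  v^+=-0.6182  a^+=-0.7704
step 3: x_pred=-2.2285  r=2.9685  x^+=-1.1806  v^+=-1.5223  a^+=-0.5489
step 4: x_pred=-3.6908  r=4.7408  x^+=-2.0173  v^+=-2.0599  a^+=-0.1951
step 5: x_pred=-4.9295  r=9.8395  x^+=-1.4562  v^+=-1.9199  a^+=0.5391
step 6: x_pred=-3.5328  r=8.2428  x^+=-0.6231  v^+=-0.8682  a^+=1.1542
step 7: x_pred=-0.7570  r=-2.7230  x^+=-1.7182  v^+=0.5564  a^+=0.9510
step 8: x_pred=-0.1371  r=2.9071  x^+=0.8891  v^+=1.9392  a^+=1.1680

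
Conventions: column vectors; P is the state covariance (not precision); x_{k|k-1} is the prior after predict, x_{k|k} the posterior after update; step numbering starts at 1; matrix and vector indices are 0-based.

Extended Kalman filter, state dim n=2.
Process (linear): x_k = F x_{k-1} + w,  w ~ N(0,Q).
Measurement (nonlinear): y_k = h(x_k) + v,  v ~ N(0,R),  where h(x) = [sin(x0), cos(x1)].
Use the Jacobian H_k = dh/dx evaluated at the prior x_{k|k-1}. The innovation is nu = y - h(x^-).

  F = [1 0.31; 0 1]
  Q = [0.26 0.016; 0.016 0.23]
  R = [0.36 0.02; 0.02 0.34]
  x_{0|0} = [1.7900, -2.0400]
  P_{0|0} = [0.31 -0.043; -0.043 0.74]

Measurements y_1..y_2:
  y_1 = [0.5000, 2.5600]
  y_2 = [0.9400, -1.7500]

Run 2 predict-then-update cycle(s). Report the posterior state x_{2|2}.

step 1: x^-=[1.1576, -2.0400]  P^-=[0.6145 0.2024; 0.2024 0.9700]  H_jac=[0.4015 0.0000; 0.0000 0.8919]  S=[0.4591 0.0925; 0.0925 1.1117]  K=[0.5133 0.1197; 0.0206 0.7765]  nu=[-0.4158, 3.0122]  x^+=[1.3046, 0.2905]  P^+=[0.4662 0.0571; 0.0571 0.2965]
step 2: x^-=[1.3947, 0.2905]  P^-=[0.7901 0.1650; 0.1650 0.5265]  H_jac=[0.1752 0.0000; 0.0000 -0.2865]  S=[0.3842 0.0117; 0.0117 0.3832]  K=[0.3643 -0.1345; 0.0873 -0.3962]  nu=[-0.0445, -2.7081]  x^+=[1.7428, 1.3597]  P^+=[0.7333 0.1342; 0.1342 0.4642]

x_post = [1.7428, 1.3597]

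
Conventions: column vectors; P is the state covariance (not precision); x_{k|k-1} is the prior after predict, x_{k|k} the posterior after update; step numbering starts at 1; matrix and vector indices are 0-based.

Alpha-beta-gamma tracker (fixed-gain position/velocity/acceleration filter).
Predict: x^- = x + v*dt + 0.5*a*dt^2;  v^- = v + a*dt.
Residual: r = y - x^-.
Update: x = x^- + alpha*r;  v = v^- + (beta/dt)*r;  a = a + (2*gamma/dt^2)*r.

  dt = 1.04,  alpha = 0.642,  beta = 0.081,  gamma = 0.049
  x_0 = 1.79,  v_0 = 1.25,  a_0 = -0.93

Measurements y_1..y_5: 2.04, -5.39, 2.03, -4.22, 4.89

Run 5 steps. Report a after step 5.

a_post = 0.1438

step 1: x_pred=2.5871  r=-0.5471  x^+=2.2358  v^+=0.2402  a^+=-0.9796
step 2: x_pred=1.9559  r=-7.3459  x^+=-2.7602  v^+=-1.3507  a^+=-1.6452
step 3: x_pred=-5.0546  r=7.0846  x^+=-0.5063  v^+=-2.5099  a^+=-1.0032
step 4: x_pred=-3.6591  r=-0.5609  x^+=-4.0192  v^+=-3.5969  a^+=-1.0541
step 5: x_pred=-8.3300  r=13.2200  x^+=0.1572  v^+=-3.6635  a^+=0.1438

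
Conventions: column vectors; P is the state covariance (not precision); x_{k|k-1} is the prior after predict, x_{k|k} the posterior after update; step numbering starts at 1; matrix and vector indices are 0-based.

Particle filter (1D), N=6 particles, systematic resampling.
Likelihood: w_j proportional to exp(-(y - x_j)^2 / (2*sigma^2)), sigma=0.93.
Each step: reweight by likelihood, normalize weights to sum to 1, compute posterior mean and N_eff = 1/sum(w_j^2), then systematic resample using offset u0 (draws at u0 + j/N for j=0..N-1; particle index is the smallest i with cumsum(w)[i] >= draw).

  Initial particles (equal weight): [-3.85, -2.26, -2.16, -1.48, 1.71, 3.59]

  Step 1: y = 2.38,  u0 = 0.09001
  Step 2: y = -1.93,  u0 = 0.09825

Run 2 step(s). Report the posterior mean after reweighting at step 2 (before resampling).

post_mean = 1.7100

step 1: w=[0.0000, 0.0000, 0.0000, 0.0002, 0.6425, 0.3573]  mean=2.3812  Neff=1.8501  idx=[4, 4, 4, 4, 5, 5]
step 2: w=[0.2500, 0.2500, 0.2500, 0.2500, 0.0000, 0.0000]  mean=1.7100  Neff=4.0002  idx=[0, 1, 1, 2, 3, 3]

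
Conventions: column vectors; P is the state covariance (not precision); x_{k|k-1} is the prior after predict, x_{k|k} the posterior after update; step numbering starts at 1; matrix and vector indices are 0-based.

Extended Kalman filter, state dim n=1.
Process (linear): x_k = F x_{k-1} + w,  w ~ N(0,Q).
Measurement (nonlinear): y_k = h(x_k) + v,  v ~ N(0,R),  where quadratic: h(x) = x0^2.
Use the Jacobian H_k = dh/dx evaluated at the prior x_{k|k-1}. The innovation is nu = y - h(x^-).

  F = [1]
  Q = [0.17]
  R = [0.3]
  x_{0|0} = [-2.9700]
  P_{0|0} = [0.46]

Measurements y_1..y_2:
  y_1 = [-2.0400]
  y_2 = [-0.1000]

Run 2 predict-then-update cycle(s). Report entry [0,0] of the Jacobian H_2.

H_jac[0,0] = -2.3318

step 1: x^-=[-2.9700]  P^-=[0.6300]  H_jac=[-5.9400]  S=[22.5287]  K=[-0.1661]  nu=[-10.8609]  x^+=[-1.1659]  P^+=[0.0084]
step 2: x^-=[-1.1659]  P^-=[0.1784]  H_jac=[-2.3318]  S=[1.2700]  K=[-0.3275]  nu=[-1.4594]  x^+=[-0.6879]  P^+=[0.0421]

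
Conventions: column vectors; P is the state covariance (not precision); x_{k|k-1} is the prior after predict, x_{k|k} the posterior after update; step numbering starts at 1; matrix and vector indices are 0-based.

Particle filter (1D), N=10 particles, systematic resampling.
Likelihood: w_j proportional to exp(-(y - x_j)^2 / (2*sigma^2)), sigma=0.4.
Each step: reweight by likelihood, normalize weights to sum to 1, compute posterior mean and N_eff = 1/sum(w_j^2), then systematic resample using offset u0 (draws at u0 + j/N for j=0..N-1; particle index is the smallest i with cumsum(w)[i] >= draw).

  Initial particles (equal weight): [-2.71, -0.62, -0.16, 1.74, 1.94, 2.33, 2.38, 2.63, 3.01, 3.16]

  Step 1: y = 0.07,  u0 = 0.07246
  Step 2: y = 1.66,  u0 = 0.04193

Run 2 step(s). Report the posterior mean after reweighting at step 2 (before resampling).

post_mean = -0.1603

step 1: w=[0.0000, 0.2104, 0.7895, 0.0002, 0.0000, 0.0000, 0.0000, 0.0000, 0.0000, 0.0000]  mean=-0.2564  Neff=1.4981  idx=[1, 1, 2, 2, 2, 2, 2, 2, 2, 2]
step 2: w=[0.0003, 0.0003, 0.1249, 0.1249, 0.1249, 0.1249, 0.1249, 0.1249, 0.1249, 0.1249]  mean=-0.1603  Neff=8.0110  idx=[2, 3, 3, 4, 5, 6, 7, 7, 8, 9]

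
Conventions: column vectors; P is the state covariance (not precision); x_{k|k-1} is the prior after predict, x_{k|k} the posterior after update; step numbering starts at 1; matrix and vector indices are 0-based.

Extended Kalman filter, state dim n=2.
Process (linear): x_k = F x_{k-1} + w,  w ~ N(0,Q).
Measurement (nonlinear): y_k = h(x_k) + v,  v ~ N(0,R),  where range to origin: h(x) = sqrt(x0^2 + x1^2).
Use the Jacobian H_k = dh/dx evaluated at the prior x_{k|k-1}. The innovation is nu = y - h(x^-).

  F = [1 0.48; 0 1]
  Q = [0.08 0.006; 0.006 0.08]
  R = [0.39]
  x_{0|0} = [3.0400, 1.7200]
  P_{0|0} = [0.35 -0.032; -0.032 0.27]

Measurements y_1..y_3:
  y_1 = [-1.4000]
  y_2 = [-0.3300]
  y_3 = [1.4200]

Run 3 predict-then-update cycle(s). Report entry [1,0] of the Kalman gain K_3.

step 1: x^-=[3.8656, 1.7200]  P^-=[0.4615 0.1036; 0.1036 0.3500]  H_jac=[0.9136 0.4065]  S=[0.9100]  K=[0.5096; 0.2604]  nu=[-5.6310]  x^+=[0.9960, 0.2539]  P^+=[0.2252 -0.0171; -0.0171 0.2883]
step 2: x^-=[1.1179, 0.2539]  P^-=[0.3551 0.1272; 0.1272 0.3683]  H_jac=[0.9752 0.2215]  S=[0.8007]  K=[0.4677; 0.2568]  nu=[-1.4764]  x^+=[0.4274, -0.1253]  P^+=[0.1800 0.0311; 0.0311 0.3155]
step 3: x^-=[0.3673, -0.1253]  P^-=[0.3625 0.1885; 0.1885 0.3955]  H_jac=[0.9465 -0.3228]  S=[0.6407]  K=[0.4405; 0.0792]  nu=[1.0319]  x^+=[0.8218, -0.0436]  P^+=[0.2382 0.1662; 0.1662 0.3915]

K[1,0] = 0.0792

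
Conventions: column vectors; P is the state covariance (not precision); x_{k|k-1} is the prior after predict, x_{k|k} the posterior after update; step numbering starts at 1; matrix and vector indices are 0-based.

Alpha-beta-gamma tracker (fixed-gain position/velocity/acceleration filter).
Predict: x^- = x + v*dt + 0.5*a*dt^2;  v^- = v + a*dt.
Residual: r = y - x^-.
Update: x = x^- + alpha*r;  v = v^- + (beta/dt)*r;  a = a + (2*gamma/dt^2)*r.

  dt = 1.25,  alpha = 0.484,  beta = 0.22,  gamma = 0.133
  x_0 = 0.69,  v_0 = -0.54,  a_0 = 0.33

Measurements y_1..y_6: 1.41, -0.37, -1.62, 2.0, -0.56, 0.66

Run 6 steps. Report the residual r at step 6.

resid = 0.3203

step 1: x_pred=0.2728  r=1.1372  x^+=0.8232  v^+=0.0726  a^+=0.5236
step 2: x_pred=1.3231  r=-1.6931  x^+=0.5036  v^+=0.4292  a^+=0.2354
step 3: x_pred=1.2240  r=-2.8440  x^+=-0.1525  v^+=0.2228  a^+=-0.2488
step 4: x_pred=-0.0684  r=2.0684  x^+=0.9327  v^+=0.2759  a^+=0.1033
step 5: x_pred=1.3583  r=-1.9183  x^+=0.4298  v^+=0.0674  a^+=-0.2232
step 6: x_pred=0.3397  r=0.3203  x^+=0.4947  v^+=-0.1553  a^+=-0.1687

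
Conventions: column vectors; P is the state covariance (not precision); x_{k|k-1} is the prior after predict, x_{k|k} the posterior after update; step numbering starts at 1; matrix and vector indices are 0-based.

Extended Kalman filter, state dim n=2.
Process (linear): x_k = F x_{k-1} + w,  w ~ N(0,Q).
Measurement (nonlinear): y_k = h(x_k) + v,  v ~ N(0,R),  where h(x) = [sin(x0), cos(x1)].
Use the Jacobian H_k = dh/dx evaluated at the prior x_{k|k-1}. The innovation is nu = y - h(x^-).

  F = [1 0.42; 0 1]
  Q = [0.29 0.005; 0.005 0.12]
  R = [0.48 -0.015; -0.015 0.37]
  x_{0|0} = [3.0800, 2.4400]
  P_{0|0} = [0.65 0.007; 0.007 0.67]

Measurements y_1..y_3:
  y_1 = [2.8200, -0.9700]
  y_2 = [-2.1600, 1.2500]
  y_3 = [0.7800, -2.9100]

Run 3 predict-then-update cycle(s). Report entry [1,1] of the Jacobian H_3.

H_jac[1,1] = -0.9855

step 1: x^-=[4.1048, 2.4400]  P^-=[1.0641 0.2934; 0.2934 0.7900]  H_jac=[-0.5709 0.0000; 0.0000 -0.6454]  S=[0.8268 0.0931; 0.0931 0.6991]  K=[-0.7149 -0.1757; -0.1223 -0.7131]  nu=[3.6410, -0.2062]  x^+=[1.5379, 2.1418]  P^+=[0.5965 0.0841; 0.0841 0.4059]
step 2: x^-=[2.4374, 2.1418]  P^-=[1.0287 0.2596; 0.2596 0.5259]  H_jac=[-0.7622 0.0000; 0.0000 -0.8414]  S=[1.0776 0.1515; 0.1515 0.7423]  K=[-0.7065 -0.1501; -0.1028 -0.5752]  nu=[-2.8074, 1.7905]  x^+=[4.1522, 1.4005]  P^+=[0.4420 0.0534; 0.0534 0.2511]
step 3: x^-=[4.7404, 1.4005]  P^-=[0.8211 0.1639; 0.1639 0.3711]  H_jac=[0.0281 0.0000; 0.0000 -0.9855]  S=[0.4806 -0.0195; -0.0195 0.7304]  K=[0.0390 -0.2200; -0.0108 -0.5010]  nu=[1.7796, -3.0795]  x^+=[5.4874, 2.9240]  P^+=[0.7847 0.0832; 0.0832 0.1879]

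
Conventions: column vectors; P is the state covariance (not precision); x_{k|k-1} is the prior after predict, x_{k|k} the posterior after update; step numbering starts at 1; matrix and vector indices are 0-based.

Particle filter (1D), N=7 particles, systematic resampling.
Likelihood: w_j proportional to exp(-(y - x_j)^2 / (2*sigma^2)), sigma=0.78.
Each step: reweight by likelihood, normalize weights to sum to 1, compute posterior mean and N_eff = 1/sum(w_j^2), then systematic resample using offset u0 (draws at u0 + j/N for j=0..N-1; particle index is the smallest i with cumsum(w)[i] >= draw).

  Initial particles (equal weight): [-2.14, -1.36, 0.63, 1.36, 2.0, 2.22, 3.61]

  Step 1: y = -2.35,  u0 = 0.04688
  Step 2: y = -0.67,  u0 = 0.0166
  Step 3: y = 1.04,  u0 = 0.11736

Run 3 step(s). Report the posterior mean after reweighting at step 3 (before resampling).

post_mean = -1.3760

step 1: w=[0.6830, 0.3165, 0.0005, 0.0000, 0.0000, 0.0000, 0.0000]  mean=-1.8918  Neff=1.7647  idx=[0, 0, 0, 0, 0, 1, 1]
step 2: w=[0.0770, 0.0770, 0.0770, 0.0770, 0.0770, 0.3075, 0.3075]  mean=-1.6603  Neff=4.5714  idx=[0, 2, 3, 5, 5, 6, 6]
step 3: w=[0.0068, 0.0068, 0.0068, 0.2449, 0.2449, 0.2449, 0.2449]  mean=-1.3760  Neff=4.1671  idx=[3, 3, 4, 5, 5, 6, 6]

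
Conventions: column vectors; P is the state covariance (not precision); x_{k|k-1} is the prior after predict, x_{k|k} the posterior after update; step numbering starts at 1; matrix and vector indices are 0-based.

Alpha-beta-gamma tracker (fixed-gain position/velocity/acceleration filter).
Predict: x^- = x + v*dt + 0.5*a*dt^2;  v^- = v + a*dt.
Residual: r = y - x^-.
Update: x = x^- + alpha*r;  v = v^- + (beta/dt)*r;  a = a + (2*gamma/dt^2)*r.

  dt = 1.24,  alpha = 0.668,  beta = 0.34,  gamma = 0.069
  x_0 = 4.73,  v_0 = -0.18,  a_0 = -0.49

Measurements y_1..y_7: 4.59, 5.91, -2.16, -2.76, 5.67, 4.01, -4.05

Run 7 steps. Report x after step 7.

x_post = -1.1031

step 1: x_pred=4.1301  r=0.4599  x^+=4.4373  v^+=-0.6615  a^+=-0.4487
step 2: x_pred=3.2721  r=2.6379  x^+=5.0342  v^+=-0.4946  a^+=-0.2120
step 3: x_pred=4.2579  r=-6.4179  x^+=-0.0292  v^+=-2.5172  a^+=-0.7880
step 4: x_pred=-3.7564  r=0.9964  x^+=-3.0908  v^+=-3.2211  a^+=-0.6986
step 5: x_pred=-7.6220  r=13.2920  x^+=1.2571  v^+=-0.4427  a^+=0.4944
step 6: x_pred=1.0882  r=2.9218  x^+=3.0400  v^+=0.9715  a^+=0.7566
step 7: x_pred=4.8263  r=-8.8763  x^+=-1.1031  v^+=-0.5241  a^+=-0.0400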